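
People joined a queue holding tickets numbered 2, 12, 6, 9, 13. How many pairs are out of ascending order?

2 inversions

Listing every pair i<j with a[i]>a[j] (using 1-based positions):
(2,3): 12 > 6
(2,4): 12 > 9
That's 2 pairs.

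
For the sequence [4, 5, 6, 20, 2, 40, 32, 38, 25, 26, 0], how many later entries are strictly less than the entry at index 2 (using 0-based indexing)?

2

The element at index 2 is 6.
Elements after it: 20, 2, 40, 32, 38, 25, 26, 0
Those smaller than 6: 2, 0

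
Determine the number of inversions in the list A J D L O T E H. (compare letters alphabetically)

9

Element-by-element contributions:
A: 0
J: 3
D: 0
L: 2
O: 2
T: 2
E: 0
H: 0
Sum: 0 + 3 + 0 + 2 + 2 + 2 + 0 + 0 = 9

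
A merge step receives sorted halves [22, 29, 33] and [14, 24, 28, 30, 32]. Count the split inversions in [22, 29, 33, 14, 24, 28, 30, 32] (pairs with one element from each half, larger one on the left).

9 cross-inversions

Count, for every r in R, how many entries of L exceed r:
r = 14: 22, 29, 33 → 3
r = 24: 29, 33 → 2
r = 28: 29, 33 → 2
r = 30: 33 → 1
r = 32: 33 → 1
Cross-inversions: 3 + 2 + 2 + 1 + 1 = 9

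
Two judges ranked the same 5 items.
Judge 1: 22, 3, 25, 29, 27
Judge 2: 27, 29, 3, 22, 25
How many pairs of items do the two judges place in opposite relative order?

8

Assign each item its position (1..5) in the first ordering, then rewrite the second ordering as that position sequence:
positions: 22→1, 3→2, 25→3, 29→4, 27→5
second ordering as positions: [5, 4, 2, 1, 3]
Discordant pairs = inversions in this position sequence.
5: 4, 2, 1, 3 → 4
4: 2, 1, 3 → 3
2: 1 → 1
1: 0
3: 0
Total: 4 + 3 + 1 + 0 + 0 = 8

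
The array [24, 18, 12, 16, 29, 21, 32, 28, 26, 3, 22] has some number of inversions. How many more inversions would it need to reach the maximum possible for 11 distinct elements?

Maximum inversions for 11 distinct elements is C(11, 2) = 11·10/2 = 55.
Current inversions — for each element, count later smaller elements:
24: 6
18: 3
12: 1
16: 1
29: 5
21: 1
32: 4
28: 3
26: 2
3: 0
22: 0
Current total: 6 + 3 + 1 + 1 + 5 + 1 + 4 + 3 + 2 + 0 + 0 = 26
Shortfall: 55 − 26 = 29

29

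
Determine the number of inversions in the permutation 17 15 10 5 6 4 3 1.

Count, for each position, how many later elements it exceeds:
17 → 15, 10, 5, 6, 4, 3, 1 → 7
15 → 10, 5, 6, 4, 3, 1 → 6
10 → 5, 6, 4, 3, 1 → 5
5 → 4, 3, 1 → 3
6 → 4, 3, 1 → 3
4 → 3, 1 → 2
3 → 1 → 1
1 → none → 0
Sum: 7 + 6 + 5 + 3 + 3 + 2 + 1 + 0 = 27

Inversions: 27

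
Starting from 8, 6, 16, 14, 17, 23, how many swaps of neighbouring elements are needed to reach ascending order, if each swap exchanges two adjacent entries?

Each adjacent swap fixes exactly one inversion, so the minimum swap count equals the number of inversions.
Count inversions — for each element, later elements that are smaller:
8: 6 → 1
6: none → 0
16: 14 → 1
14: none → 0
17: none → 0
23: none → 0
Total inversions: 1 + 0 + 1 + 0 + 0 + 0 = 2

2 swaps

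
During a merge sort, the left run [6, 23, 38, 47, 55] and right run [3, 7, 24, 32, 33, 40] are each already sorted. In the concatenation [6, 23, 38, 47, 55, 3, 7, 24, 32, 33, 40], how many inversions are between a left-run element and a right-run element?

For each element r of the right run, count left-run elements greater than r:
r = 3: 6, 23, 38, 47, 55 → 5
r = 7: 23, 38, 47, 55 → 4
r = 24: 38, 47, 55 → 3
r = 32: 38, 47, 55 → 3
r = 33: 38, 47, 55 → 3
r = 40: 47, 55 → 2
Cross-inversions: 5 + 4 + 3 + 3 + 3 + 2 = 20

20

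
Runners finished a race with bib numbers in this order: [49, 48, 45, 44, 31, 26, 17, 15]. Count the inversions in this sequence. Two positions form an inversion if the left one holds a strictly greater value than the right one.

28 inversions

Element-by-element contributions:
49: 7
48: 6
45: 5
44: 4
31: 3
26: 2
17: 1
15: 0
Sum: 7 + 6 + 5 + 4 + 3 + 2 + 1 + 0 = 28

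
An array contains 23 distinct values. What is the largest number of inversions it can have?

The maximum occurs when the array is in strictly decreasing order: every one of the C(23, 2) pairs is inverted.
C(23, 2) = 23·22/2 = 253

Inversions: 253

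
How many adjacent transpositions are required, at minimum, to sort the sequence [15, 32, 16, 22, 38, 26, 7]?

Each adjacent swap fixes exactly one inversion, so the minimum swap count equals the number of inversions.
Count inversions — for each element, later elements that are smaller:
15: 7 → 1
32: 16, 22, 26, 7 → 4
16: 7 → 1
22: 7 → 1
38: 26, 7 → 2
26: 7 → 1
7: none → 0
Total inversions: 1 + 4 + 1 + 1 + 2 + 1 + 0 = 10

10 swaps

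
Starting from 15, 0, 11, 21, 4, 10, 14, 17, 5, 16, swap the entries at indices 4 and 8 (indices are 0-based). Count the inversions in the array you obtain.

20

Positions 4 and 8 hold 4 and 5; after swapping, the array is [15, 0, 11, 21, 5, 10, 14, 17, 4, 16].
Sweep left to right; for each value list the smaller values that follow it:
15: 6
0: 0
11: 3
21: 6
5: 1
10: 1
14: 1
17: 2
4: 0
16: 0
Sum: 6 + 0 + 3 + 6 + 1 + 1 + 1 + 2 + 0 + 0 = 20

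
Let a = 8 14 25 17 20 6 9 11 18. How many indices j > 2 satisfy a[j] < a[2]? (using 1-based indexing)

The element at index 2 is 14.
Elements after it: 25, 17, 20, 6, 9, 11, 18
Those smaller than 14: 6, 9, 11

3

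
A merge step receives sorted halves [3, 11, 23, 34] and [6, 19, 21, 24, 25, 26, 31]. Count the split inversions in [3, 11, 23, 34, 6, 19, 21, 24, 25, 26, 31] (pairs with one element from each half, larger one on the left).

For each element r of the right run, count left-run elements greater than r:
r = 6: 11, 23, 34 → 3
r = 19: 23, 34 → 2
r = 21: 23, 34 → 2
r = 24: 34 → 1
r = 25: 34 → 1
r = 26: 34 → 1
r = 31: 34 → 1
Cross-inversions: 3 + 2 + 2 + 1 + 1 + 1 + 1 = 11

11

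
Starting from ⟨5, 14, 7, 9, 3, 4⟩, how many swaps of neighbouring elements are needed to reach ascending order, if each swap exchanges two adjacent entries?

10 swaps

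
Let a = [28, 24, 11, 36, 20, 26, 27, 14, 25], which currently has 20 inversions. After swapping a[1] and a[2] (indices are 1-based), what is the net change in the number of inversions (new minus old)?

Positions 1 and 2 hold 28 and 24; after swapping, the array is [24, 28, 11, 36, 20, 26, 27, 14, 25].
Element-by-element contributions:
24 → 11, 20, 14 → 3
28 → 11, 20, 26, 27, 14, 25 → 6
11 → none → 0
36 → 20, 26, 27, 14, 25 → 5
20 → 14 → 1
26 → 14, 25 → 2
27 → 14, 25 → 2
14 → none → 0
25 → none → 0
Sum: 3 + 6 + 0 + 5 + 1 + 2 + 2 + 0 + 0 = 19
Change: 19 − 20 = -1

-1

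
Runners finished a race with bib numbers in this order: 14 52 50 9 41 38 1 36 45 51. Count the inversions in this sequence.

Element-by-element contributions:
14: 2
52: 8
50: 6
9: 1
41: 3
38: 2
1: 0
36: 0
45: 0
51: 0
Sum: 2 + 8 + 6 + 1 + 3 + 2 + 0 + 0 + 0 + 0 = 22

22 inversions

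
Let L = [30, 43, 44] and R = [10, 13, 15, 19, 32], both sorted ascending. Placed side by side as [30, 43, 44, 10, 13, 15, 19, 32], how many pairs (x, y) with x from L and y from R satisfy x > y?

14

Count, for every r in R, how many entries of L exceed r:
r = 10: 30, 43, 44 → 3
r = 13: 30, 43, 44 → 3
r = 15: 30, 43, 44 → 3
r = 19: 30, 43, 44 → 3
r = 32: 43, 44 → 2
Cross-inversions: 3 + 3 + 3 + 3 + 2 = 14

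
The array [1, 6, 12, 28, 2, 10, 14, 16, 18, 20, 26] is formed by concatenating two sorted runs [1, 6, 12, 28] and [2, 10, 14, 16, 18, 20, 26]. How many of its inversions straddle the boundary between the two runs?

10 cross-inversions

Count, for every r in R, how many entries of L exceed r:
r = 2: 6, 12, 28 → 3
r = 10: 12, 28 → 2
r = 14: 28 → 1
r = 16: 28 → 1
r = 18: 28 → 1
r = 20: 28 → 1
r = 26: 28 → 1
Cross-inversions: 3 + 2 + 1 + 1 + 1 + 1 + 1 = 10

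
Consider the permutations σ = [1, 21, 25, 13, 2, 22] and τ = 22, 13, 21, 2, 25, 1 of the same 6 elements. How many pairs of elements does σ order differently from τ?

12

Assign each item its position (1..6) in the first ordering, then rewrite the second ordering as that position sequence:
positions: 1→1, 21→2, 25→3, 13→4, 2→5, 22→6
second ordering as positions: [6, 4, 2, 5, 3, 1]
Discordant pairs = inversions in this position sequence.
6: 4, 2, 5, 3, 1 → 5
4: 2, 3, 1 → 3
2: 1 → 1
5: 3, 1 → 2
3: 1 → 1
1: 0
Total: 5 + 3 + 1 + 2 + 1 + 0 = 12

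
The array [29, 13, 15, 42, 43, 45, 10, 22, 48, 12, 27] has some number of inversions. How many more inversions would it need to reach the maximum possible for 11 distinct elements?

30

Maximum inversions for 11 distinct elements is C(11, 2) = 11·10/2 = 55.
Current inversions — for each element, count later smaller elements:
29: 6
13: 2
15: 2
42: 4
43: 4
45: 4
10: 0
22: 1
48: 2
12: 0
27: 0
Current total: 6 + 2 + 2 + 4 + 4 + 4 + 0 + 1 + 2 + 0 + 0 = 25
Shortfall: 55 − 25 = 30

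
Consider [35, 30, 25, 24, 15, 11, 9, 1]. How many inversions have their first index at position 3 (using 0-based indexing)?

4

The element at index 3 is 24.
Elements after it: 15, 11, 9, 1
Those smaller than 24: 15, 11, 9, 1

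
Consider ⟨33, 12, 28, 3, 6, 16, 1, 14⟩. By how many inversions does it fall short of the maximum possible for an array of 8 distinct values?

9 inversions short

Maximum inversions for 8 distinct elements is C(8, 2) = 8·7/2 = 28.
Current inversions — for each element, count later smaller elements:
33: 7
12: 3
28: 5
3: 1
6: 1
16: 2
1: 0
14: 0
Current total: 7 + 3 + 5 + 1 + 1 + 2 + 0 + 0 = 19
Shortfall: 28 − 19 = 9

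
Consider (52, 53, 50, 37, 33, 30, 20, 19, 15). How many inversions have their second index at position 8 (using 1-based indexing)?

The element at index 8 is 19.
Elements before it: 52, 53, 50, 37, 33, 30, 20
Those larger than 19: 52, 53, 50, 37, 33, 30, 20

7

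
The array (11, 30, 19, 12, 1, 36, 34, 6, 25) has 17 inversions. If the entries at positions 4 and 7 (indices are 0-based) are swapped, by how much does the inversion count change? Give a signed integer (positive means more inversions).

+1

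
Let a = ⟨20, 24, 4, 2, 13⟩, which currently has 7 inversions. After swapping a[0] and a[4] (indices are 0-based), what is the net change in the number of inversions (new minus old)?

-1

Positions 0 and 4 hold 20 and 13; after swapping, the array is [13, 24, 4, 2, 20].
Sweep left to right; for each value list the smaller values that follow it:
13: 2
24: 3
4: 1
2: 0
20: 0
Sum: 2 + 3 + 1 + 0 + 0 = 6
Change: 6 − 7 = -1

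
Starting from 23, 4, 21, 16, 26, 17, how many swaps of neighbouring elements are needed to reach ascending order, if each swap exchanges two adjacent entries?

7 adjacent swaps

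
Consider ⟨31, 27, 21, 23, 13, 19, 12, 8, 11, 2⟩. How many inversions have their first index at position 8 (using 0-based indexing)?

The element at index 8 is 11.
Elements after it: 2
Those smaller than 11: 2

1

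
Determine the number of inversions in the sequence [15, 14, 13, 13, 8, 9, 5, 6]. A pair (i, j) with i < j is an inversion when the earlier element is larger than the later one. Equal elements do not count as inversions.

There are 25 inversions.

Count, for each position, how many later elements it exceeds:
15 → 14, 13, 13, 8, 9, 5, 6 → 7
14 → 13, 13, 8, 9, 5, 6 → 6
13 → 8, 9, 5, 6 → 4
13 → 8, 9, 5, 6 → 4
8 → 5, 6 → 2
9 → 5, 6 → 2
5 → none → 0
6 → none → 0
Sum: 7 + 6 + 4 + 4 + 2 + 2 + 0 + 0 = 25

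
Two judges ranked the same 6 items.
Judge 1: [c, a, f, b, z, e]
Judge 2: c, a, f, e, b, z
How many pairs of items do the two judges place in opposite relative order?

2 discordant pairs

Assign each item its position (1..6) in the first ordering, then rewrite the second ordering as that position sequence:
positions: c→1, a→2, f→3, b→4, z→5, e→6
second ordering as positions: [1, 2, 3, 6, 4, 5]
Discordant pairs = inversions in this position sequence.
1: 0
2: 0
3: 0
6: 4, 5 → 2
4: 0
5: 0
Total: 0 + 0 + 0 + 2 + 0 + 0 = 2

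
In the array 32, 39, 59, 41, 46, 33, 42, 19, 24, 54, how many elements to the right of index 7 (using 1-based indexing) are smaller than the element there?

2 such elements

The element at index 7 is 42.
Elements after it: 19, 24, 54
Those smaller than 42: 19, 24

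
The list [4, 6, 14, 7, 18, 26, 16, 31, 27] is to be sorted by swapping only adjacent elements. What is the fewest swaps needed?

Minimum adjacent swaps = number of inversions (each swap of adjacent out-of-order elements removes one inversion and no swap can remove more).
Count inversions — for each element, later elements that are smaller:
4: none → 0
6: none → 0
14: 7 → 1
7: none → 0
18: 16 → 1
26: 16 → 1
16: none → 0
31: 27 → 1
27: none → 0
Total inversions: 0 + 0 + 1 + 0 + 1 + 1 + 0 + 1 + 0 = 4

Swaps: 4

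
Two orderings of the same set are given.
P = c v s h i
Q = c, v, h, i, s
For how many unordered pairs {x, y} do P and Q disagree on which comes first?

Assign each item its position (1..5) in the first ordering, then rewrite the second ordering as that position sequence:
positions: c→1, v→2, s→3, h→4, i→5
second ordering as positions: [1, 2, 4, 5, 3]
Discordant pairs = inversions in this position sequence.
1: 0
2: 0
4: 3 → 1
5: 3 → 1
3: 0
Total: 0 + 0 + 1 + 1 + 0 = 2

2 disagreeing pairs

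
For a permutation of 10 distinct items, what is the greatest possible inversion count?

A reversed (strictly descending) arrangement makes every pair an inversion, giving C(10, 2) inversions.
C(10, 2) = 10·9/2 = 45

45 inversions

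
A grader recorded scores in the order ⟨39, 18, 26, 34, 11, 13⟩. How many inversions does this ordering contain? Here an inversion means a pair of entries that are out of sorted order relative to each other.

11 inversions

For each element, count later entries that are smaller:
39: 5
18: 2
26: 2
34: 2
11: 0
13: 0
Sum: 5 + 2 + 2 + 2 + 0 + 0 = 11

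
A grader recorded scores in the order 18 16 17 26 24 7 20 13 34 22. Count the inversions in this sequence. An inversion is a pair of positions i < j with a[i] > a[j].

Element-by-element contributions:
18 → 16, 17, 7, 13 → 4
16 → 7, 13 → 2
17 → 7, 13 → 2
26 → 24, 7, 20, 13, 22 → 5
24 → 7, 20, 13, 22 → 4
7 → none → 0
20 → 13 → 1
13 → none → 0
34 → 22 → 1
22 → none → 0
Sum: 4 + 2 + 2 + 5 + 4 + 0 + 1 + 0 + 1 + 0 = 19

19 inversions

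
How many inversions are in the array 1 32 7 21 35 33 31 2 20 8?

23 out-of-order pairs

For each element, count later entries that are smaller:
1: 0
32: 6
7: 1
21: 3
35: 5
33: 4
31: 3
2: 0
20: 1
8: 0
Sum: 0 + 6 + 1 + 3 + 5 + 4 + 3 + 0 + 1 + 0 = 23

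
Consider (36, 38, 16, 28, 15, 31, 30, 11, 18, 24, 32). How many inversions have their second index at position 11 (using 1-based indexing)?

The element at index 11 is 32.
Elements before it: 36, 38, 16, 28, 15, 31, 30, 11, 18, 24
Those larger than 32: 36, 38

2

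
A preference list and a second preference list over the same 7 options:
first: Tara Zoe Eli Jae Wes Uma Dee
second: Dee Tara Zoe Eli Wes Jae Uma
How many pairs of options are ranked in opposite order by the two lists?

Assign each item its position (1..7) in the first ordering, then rewrite the second ordering as that position sequence:
positions: Tara→1, Zoe→2, Eli→3, Jae→4, Wes→5, Uma→6, Dee→7
second ordering as positions: [7, 1, 2, 3, 5, 4, 6]
Discordant pairs = inversions in this position sequence.
7: 1, 2, 3, 5, 4, 6 → 6
1: 0
2: 0
3: 0
5: 4 → 1
4: 0
6: 0
Total: 6 + 0 + 0 + 0 + 1 + 0 + 0 = 7

Pairs: 7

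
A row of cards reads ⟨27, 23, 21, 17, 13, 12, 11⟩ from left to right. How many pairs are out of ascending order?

Sweep left to right; for each value list the smaller values that follow it:
27: 6
23: 5
21: 4
17: 3
13: 2
12: 1
11: 0
Sum: 6 + 5 + 4 + 3 + 2 + 1 + 0 = 21

21 inversions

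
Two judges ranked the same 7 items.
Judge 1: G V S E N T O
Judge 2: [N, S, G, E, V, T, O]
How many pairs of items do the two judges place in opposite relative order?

Assign each item its position (1..7) in the first ordering, then rewrite the second ordering as that position sequence:
positions: G→1, V→2, S→3, E→4, N→5, T→6, O→7
second ordering as positions: [5, 3, 1, 4, 2, 6, 7]
Discordant pairs = inversions in this position sequence.
5: 3, 1, 4, 2 → 4
3: 1, 2 → 2
1: 0
4: 2 → 1
2: 0
6: 0
7: 0
Total: 4 + 2 + 0 + 1 + 0 + 0 + 0 = 7

7 discordant pairs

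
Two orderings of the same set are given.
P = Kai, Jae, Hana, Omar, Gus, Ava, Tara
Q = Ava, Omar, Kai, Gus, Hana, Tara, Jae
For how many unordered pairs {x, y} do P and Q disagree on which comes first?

There are 12 disagreeing pairs.

Assign each item its position (1..7) in the first ordering, then rewrite the second ordering as that position sequence:
positions: Kai→1, Jae→2, Hana→3, Omar→4, Gus→5, Ava→6, Tara→7
second ordering as positions: [6, 4, 1, 5, 3, 7, 2]
Discordant pairs = inversions in this position sequence.
6: 4, 1, 5, 3, 2 → 5
4: 1, 3, 2 → 3
1: 0
5: 3, 2 → 2
3: 2 → 1
7: 2 → 1
2: 0
Total: 5 + 3 + 0 + 2 + 1 + 1 + 0 = 12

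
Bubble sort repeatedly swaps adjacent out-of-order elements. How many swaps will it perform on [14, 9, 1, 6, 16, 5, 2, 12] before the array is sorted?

Each adjacent swap fixes exactly one inversion, so the minimum swap count equals the number of inversions.
Count inversions — for each element, later elements that are smaller:
14: 9, 1, 6, 5, 2, 12 → 6
9: 1, 6, 5, 2 → 4
1: none → 0
6: 5, 2 → 2
16: 5, 2, 12 → 3
5: 2 → 1
2: none → 0
12: none → 0
Total inversions: 6 + 4 + 0 + 2 + 3 + 1 + 0 + 0 = 16

There are 16 swaps.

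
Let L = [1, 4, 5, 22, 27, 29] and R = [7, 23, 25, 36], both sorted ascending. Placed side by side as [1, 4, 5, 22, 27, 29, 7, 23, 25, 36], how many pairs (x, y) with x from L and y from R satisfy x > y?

7

For each element r of the right run, count left-run elements greater than r:
r = 7: 22, 27, 29 → 3
r = 23: 27, 29 → 2
r = 25: 27, 29 → 2
r = 36: none → 0
Cross-inversions: 3 + 2 + 2 + 0 = 7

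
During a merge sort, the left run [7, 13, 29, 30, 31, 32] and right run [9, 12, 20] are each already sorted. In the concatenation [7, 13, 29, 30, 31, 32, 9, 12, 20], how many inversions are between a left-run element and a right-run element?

Cross-inversions: 14

For each element r of the right run, count left-run elements greater than r:
r = 9: 13, 29, 30, 31, 32 → 5
r = 12: 13, 29, 30, 31, 32 → 5
r = 20: 29, 30, 31, 32 → 4
Cross-inversions: 5 + 5 + 4 = 14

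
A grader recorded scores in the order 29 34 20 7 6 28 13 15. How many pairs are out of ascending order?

Count, for each position, how many later elements it exceeds:
29: 6
34: 6
20: 4
7: 1
6: 0
28: 2
13: 0
15: 0
Sum: 6 + 6 + 4 + 1 + 0 + 2 + 0 + 0 = 19

19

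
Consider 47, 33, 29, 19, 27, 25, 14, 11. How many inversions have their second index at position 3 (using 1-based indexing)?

The element at index 3 is 29.
Elements before it: 47, 33
Those larger than 29: 47, 33

2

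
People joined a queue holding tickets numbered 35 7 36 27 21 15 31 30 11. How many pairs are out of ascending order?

Count, for each position, how many later elements it exceeds:
35 → 7, 27, 21, 15, 31, 30, 11 → 7
7 → none → 0
36 → 27, 21, 15, 31, 30, 11 → 6
27 → 21, 15, 11 → 3
21 → 15, 11 → 2
15 → 11 → 1
31 → 30, 11 → 2
30 → 11 → 1
11 → none → 0
Sum: 7 + 0 + 6 + 3 + 2 + 1 + 2 + 1 + 0 = 22

22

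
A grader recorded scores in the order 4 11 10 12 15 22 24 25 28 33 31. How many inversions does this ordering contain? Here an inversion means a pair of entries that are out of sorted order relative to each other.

For each element, count later entries that are smaller:
4 → none → 0
11 → 10 → 1
10 → none → 0
12 → none → 0
15 → none → 0
22 → none → 0
24 → none → 0
25 → none → 0
28 → none → 0
33 → 31 → 1
31 → none → 0
Sum: 0 + 1 + 0 + 0 + 0 + 0 + 0 + 0 + 0 + 1 + 0 = 2

2 out-of-order pairs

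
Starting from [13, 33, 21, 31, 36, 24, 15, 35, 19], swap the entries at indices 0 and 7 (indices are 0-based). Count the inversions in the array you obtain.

There are 28 inversions.

Positions 0 and 7 hold 13 and 35; after swapping, the array is [35, 33, 21, 31, 36, 24, 15, 13, 19].
Sweep left to right; for each value list the smaller values that follow it:
35: 7
33: 6
21: 3
31: 4
36: 4
24: 3
15: 1
13: 0
19: 0
Sum: 7 + 6 + 3 + 4 + 4 + 3 + 1 + 0 + 0 = 28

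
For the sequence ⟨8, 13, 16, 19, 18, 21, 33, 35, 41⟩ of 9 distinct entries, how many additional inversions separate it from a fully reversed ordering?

35 inversions short

Maximum inversions for 9 distinct elements is C(9, 2) = 9·8/2 = 36.
Current inversions — for each element, count later smaller elements:
8: 0
13: 0
16: 0
19: 1
18: 0
21: 0
33: 0
35: 0
41: 0
Current total: 0 + 0 + 0 + 1 + 0 + 0 + 0 + 0 + 0 = 1
Shortfall: 36 − 1 = 35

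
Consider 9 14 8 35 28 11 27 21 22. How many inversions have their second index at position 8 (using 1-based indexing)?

3

The element at index 8 is 21.
Elements before it: 9, 14, 8, 35, 28, 11, 27
Those larger than 21: 35, 28, 27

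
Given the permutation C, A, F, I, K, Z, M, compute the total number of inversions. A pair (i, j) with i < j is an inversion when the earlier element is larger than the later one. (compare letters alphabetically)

2 inversions

Count, for each position, how many later elements it exceeds:
C: 1
A: 0
F: 0
I: 0
K: 0
Z: 1
M: 0
Sum: 1 + 0 + 0 + 0 + 0 + 1 + 0 = 2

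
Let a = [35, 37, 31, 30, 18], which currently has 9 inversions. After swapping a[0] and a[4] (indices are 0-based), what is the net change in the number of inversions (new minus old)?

-5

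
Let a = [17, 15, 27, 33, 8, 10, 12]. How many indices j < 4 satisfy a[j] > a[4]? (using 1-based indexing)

0

The element at index 4 is 33.
Elements before it: 17, 15, 27
None of them are larger than 33.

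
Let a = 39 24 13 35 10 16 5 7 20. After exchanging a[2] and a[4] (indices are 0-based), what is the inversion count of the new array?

25

Positions 2 and 4 hold 13 and 10; after swapping, the array is [39, 24, 10, 35, 13, 16, 5, 7, 20].
For each element, count later entries that are smaller:
39 → 24, 10, 35, 13, 16, 5, 7, 20 → 8
24 → 10, 13, 16, 5, 7, 20 → 6
10 → 5, 7 → 2
35 → 13, 16, 5, 7, 20 → 5
13 → 5, 7 → 2
16 → 5, 7 → 2
5 → none → 0
7 → none → 0
20 → none → 0
Sum: 8 + 6 + 2 + 5 + 2 + 2 + 0 + 0 + 0 = 25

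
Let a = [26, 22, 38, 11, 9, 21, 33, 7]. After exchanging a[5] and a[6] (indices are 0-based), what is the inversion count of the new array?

There are 20 inversions.

Positions 5 and 6 hold 21 and 33; after swapping, the array is [26, 22, 38, 11, 9, 33, 21, 7].
Sweep left to right; for each value list the smaller values that follow it:
26: 5
22: 4
38: 5
11: 2
9: 1
33: 2
21: 1
7: 0
Sum: 5 + 4 + 5 + 2 + 1 + 2 + 1 + 0 = 20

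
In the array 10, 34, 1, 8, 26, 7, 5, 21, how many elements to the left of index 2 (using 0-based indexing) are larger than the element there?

The element at index 2 is 1.
Elements before it: 10, 34
Those larger than 1: 10, 34

2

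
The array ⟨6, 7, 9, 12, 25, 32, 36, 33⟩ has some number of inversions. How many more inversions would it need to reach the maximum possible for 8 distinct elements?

27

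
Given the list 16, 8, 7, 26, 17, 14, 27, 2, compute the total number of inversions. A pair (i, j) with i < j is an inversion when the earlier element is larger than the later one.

14 out-of-order pairs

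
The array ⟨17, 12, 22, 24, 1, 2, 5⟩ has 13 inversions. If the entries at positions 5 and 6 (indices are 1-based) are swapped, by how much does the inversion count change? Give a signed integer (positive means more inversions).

+1

Positions 5 and 6 hold 1 and 2; after swapping, the array is [17, 12, 22, 24, 2, 1, 5].
Count, for each position, how many later elements it exceeds:
17 → 12, 2, 1, 5 → 4
12 → 2, 1, 5 → 3
22 → 2, 1, 5 → 3
24 → 2, 1, 5 → 3
2 → 1 → 1
1 → none → 0
5 → none → 0
Sum: 4 + 3 + 3 + 3 + 1 + 0 + 0 = 14
Change: 14 − 13 = +1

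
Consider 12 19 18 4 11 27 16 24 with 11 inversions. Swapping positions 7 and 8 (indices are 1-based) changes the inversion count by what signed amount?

+1

Positions 7 and 8 hold 16 and 24; after swapping, the array is [12, 19, 18, 4, 11, 27, 24, 16].
For each element, count later entries that are smaller:
12 → 4, 11 → 2
19 → 18, 4, 11, 16 → 4
18 → 4, 11, 16 → 3
4 → none → 0
11 → none → 0
27 → 24, 16 → 2
24 → 16 → 1
16 → none → 0
Sum: 2 + 4 + 3 + 0 + 0 + 2 + 1 + 0 = 12
Change: 12 − 11 = +1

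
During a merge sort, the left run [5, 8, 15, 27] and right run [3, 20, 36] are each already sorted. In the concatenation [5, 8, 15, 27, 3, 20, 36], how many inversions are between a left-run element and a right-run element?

There are 5 split inversions.

Count, for every r in R, how many entries of L exceed r:
r = 3: 5, 8, 15, 27 → 4
r = 20: 27 → 1
r = 36: none → 0
Cross-inversions: 4 + 1 + 0 = 5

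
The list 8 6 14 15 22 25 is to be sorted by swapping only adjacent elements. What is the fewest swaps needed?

Minimum adjacent swaps = number of inversions (each swap of adjacent out-of-order elements removes one inversion and no swap can remove more).
Count inversions — for each element, later elements that are smaller:
8: 6 → 1
6: none → 0
14: none → 0
15: none → 0
22: none → 0
25: none → 0
Total inversions: 1 + 0 + 0 + 0 + 0 + 0 = 1

1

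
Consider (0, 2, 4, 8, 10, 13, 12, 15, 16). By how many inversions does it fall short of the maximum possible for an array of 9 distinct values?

35 inversions short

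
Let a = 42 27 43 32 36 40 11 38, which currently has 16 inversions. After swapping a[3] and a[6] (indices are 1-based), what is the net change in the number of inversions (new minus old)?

Positions 3 and 6 hold 43 and 40; after swapping, the array is [42, 27, 40, 32, 36, 43, 11, 38].
Count, for each position, how many later elements it exceeds:
42 → 27, 40, 32, 36, 11, 38 → 6
27 → 11 → 1
40 → 32, 36, 11, 38 → 4
32 → 11 → 1
36 → 11 → 1
43 → 11, 38 → 2
11 → none → 0
38 → none → 0
Sum: 6 + 1 + 4 + 1 + 1 + 2 + 0 + 0 = 15
Change: 15 − 16 = -1

-1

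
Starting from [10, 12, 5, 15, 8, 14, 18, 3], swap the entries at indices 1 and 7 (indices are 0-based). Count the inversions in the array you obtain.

8

Positions 1 and 7 hold 12 and 3; after swapping, the array is [10, 3, 5, 15, 8, 14, 18, 12].
Count, for each position, how many later elements it exceeds:
10 → 3, 5, 8 → 3
3 → none → 0
5 → none → 0
15 → 8, 14, 12 → 3
8 → none → 0
14 → 12 → 1
18 → 12 → 1
12 → none → 0
Sum: 3 + 0 + 0 + 3 + 0 + 1 + 1 + 0 = 8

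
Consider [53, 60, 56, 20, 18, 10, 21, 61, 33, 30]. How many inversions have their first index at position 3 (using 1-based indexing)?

6

The element at index 3 is 56.
Elements after it: 20, 18, 10, 21, 61, 33, 30
Those smaller than 56: 20, 18, 10, 21, 33, 30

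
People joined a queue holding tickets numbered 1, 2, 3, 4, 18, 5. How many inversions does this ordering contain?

1 out-of-order pair

Sweep left to right; for each value list the smaller values that follow it:
1 → none → 0
2 → none → 0
3 → none → 0
4 → none → 0
18 → 5 → 1
5 → none → 0
Sum: 0 + 0 + 0 + 0 + 1 + 0 = 1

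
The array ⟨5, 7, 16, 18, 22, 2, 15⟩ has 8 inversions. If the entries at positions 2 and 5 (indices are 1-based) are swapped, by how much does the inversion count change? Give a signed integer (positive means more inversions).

Positions 2 and 5 hold 7 and 22; after swapping, the array is [5, 22, 16, 18, 7, 2, 15].
Count, for each position, how many later elements it exceeds:
5 → 2 → 1
22 → 16, 18, 7, 2, 15 → 5
16 → 7, 2, 15 → 3
18 → 7, 2, 15 → 3
7 → 2 → 1
2 → none → 0
15 → none → 0
Sum: 1 + 5 + 3 + 3 + 1 + 0 + 0 = 13
Change: 13 − 8 = +5

+5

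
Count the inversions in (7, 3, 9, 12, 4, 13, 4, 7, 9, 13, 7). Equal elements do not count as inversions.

18 inversions

Sweep left to right; for each value list the smaller values that follow it:
7 → 3, 4, 4 → 3
3 → none → 0
9 → 4, 4, 7, 7 → 4
12 → 4, 4, 7, 9, 7 → 5
4 → none → 0
13 → 4, 7, 9, 7 → 4
4 → none → 0
7 → none → 0
9 → 7 → 1
13 → 7 → 1
7 → none → 0
Sum: 3 + 0 + 4 + 5 + 0 + 4 + 0 + 0 + 1 + 1 + 0 = 18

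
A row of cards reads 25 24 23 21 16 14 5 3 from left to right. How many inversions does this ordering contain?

Element-by-element contributions:
25: 7
24: 6
23: 5
21: 4
16: 3
14: 2
5: 1
3: 0
Sum: 7 + 6 + 5 + 4 + 3 + 2 + 1 + 0 = 28

Out-of-order pairs: 28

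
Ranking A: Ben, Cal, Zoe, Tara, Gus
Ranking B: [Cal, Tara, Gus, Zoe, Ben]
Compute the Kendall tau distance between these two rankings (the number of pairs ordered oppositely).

Assign each item its position (1..5) in the first ordering, then rewrite the second ordering as that position sequence:
positions: Ben→1, Cal→2, Zoe→3, Tara→4, Gus→5
second ordering as positions: [2, 4, 5, 3, 1]
Discordant pairs = inversions in this position sequence.
2: 1 → 1
4: 3, 1 → 2
5: 3, 1 → 2
3: 1 → 1
1: 0
Total: 1 + 2 + 2 + 1 + 0 = 6

6 discordant pairs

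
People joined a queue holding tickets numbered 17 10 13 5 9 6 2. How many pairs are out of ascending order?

Sweep left to right; for each value list the smaller values that follow it:
17 → 10, 13, 5, 9, 6, 2 → 6
10 → 5, 9, 6, 2 → 4
13 → 5, 9, 6, 2 → 4
5 → 2 → 1
9 → 6, 2 → 2
6 → 2 → 1
2 → none → 0
Sum: 6 + 4 + 4 + 1 + 2 + 1 + 0 = 18

18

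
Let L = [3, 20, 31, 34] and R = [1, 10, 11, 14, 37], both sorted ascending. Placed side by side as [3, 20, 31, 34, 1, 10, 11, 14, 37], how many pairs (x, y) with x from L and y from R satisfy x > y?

13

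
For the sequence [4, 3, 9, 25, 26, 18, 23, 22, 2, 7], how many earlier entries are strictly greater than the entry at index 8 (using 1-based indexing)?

3

The element at index 8 is 22.
Elements before it: 4, 3, 9, 25, 26, 18, 23
Those larger than 22: 25, 26, 23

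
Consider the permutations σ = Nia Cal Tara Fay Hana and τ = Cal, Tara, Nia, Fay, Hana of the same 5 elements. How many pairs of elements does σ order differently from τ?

2 discordant pairs

Assign each item its position (1..5) in the first ordering, then rewrite the second ordering as that position sequence:
positions: Nia→1, Cal→2, Tara→3, Fay→4, Hana→5
second ordering as positions: [2, 3, 1, 4, 5]
Discordant pairs = inversions in this position sequence.
2: 1 → 1
3: 1 → 1
1: 0
4: 0
5: 0
Total: 1 + 1 + 0 + 0 + 0 = 2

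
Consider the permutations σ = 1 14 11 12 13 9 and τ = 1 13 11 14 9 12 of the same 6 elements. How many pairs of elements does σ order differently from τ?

Assign each item its position (1..6) in the first ordering, then rewrite the second ordering as that position sequence:
positions: 1→1, 14→2, 11→3, 12→4, 13→5, 9→6
second ordering as positions: [1, 5, 3, 2, 6, 4]
Discordant pairs = inversions in this position sequence.
1: 0
5: 3, 2, 4 → 3
3: 2 → 1
2: 0
6: 4 → 1
4: 0
Total: 0 + 3 + 1 + 0 + 1 + 0 = 5

5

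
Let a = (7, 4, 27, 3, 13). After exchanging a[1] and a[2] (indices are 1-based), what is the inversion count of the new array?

4 inversions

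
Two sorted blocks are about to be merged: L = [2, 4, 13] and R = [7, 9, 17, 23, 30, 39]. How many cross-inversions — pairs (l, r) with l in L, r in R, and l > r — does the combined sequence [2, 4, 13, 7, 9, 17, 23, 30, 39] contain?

Take each right-half value and tally the left-half values above it:
r = 7: 13 → 1
r = 9: 13 → 1
r = 17: none → 0
r = 23: none → 0
r = 30: none → 0
r = 39: none → 0
Cross-inversions: 1 + 1 + 0 + 0 + 0 + 0 = 2

Split inversions: 2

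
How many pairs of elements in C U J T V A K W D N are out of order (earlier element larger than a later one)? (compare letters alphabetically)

20

Sweep left to right; for each value list the smaller values that follow it:
C → A → 1
U → J, T, A, K, D, N → 6
J → A, D → 2
T → A, K, D, N → 4
V → A, K, D, N → 4
A → none → 0
K → D → 1
W → D, N → 2
D → none → 0
N → none → 0
Sum: 1 + 6 + 2 + 4 + 4 + 0 + 1 + 2 + 0 + 0 = 20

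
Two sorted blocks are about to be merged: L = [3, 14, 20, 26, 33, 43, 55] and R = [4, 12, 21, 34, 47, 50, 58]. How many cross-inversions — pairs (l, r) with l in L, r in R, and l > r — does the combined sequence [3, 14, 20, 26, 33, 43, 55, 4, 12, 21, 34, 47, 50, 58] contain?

20 split inversions

Count, for every r in R, how many entries of L exceed r:
r = 4: 14, 20, 26, 33, 43, 55 → 6
r = 12: 14, 20, 26, 33, 43, 55 → 6
r = 21: 26, 33, 43, 55 → 4
r = 34: 43, 55 → 2
r = 47: 55 → 1
r = 50: 55 → 1
r = 58: none → 0
Cross-inversions: 6 + 6 + 4 + 2 + 1 + 1 + 0 = 20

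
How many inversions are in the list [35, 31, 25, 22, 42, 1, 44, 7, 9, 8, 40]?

32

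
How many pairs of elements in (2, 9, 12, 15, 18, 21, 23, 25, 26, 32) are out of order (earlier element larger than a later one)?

0 inversions

For each element, count later entries that are smaller:
2: 0
9: 0
12: 0
15: 0
18: 0
21: 0
23: 0
25: 0
26: 0
32: 0
Sum: 0 + 0 + 0 + 0 + 0 + 0 + 0 + 0 + 0 + 0 = 0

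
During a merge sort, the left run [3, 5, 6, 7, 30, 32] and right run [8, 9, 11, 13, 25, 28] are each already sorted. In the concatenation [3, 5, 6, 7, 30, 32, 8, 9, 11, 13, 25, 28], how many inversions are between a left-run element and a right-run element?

Take each right-half value and tally the left-half values above it:
r = 8: 30, 32 → 2
r = 9: 30, 32 → 2
r = 11: 30, 32 → 2
r = 13: 30, 32 → 2
r = 25: 30, 32 → 2
r = 28: 30, 32 → 2
Cross-inversions: 2 + 2 + 2 + 2 + 2 + 2 = 12

12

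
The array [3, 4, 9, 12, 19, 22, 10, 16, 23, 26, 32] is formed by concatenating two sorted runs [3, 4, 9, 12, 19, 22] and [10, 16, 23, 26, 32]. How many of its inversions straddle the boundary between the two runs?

5 split inversions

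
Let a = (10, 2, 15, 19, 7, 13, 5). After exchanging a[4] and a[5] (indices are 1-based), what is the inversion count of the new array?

Positions 4 and 5 hold 19 and 7; after swapping, the array is [10, 2, 15, 7, 19, 13, 5].
For each element, count later entries that are smaller:
10: 3
2: 0
15: 3
7: 1
19: 2
13: 1
5: 0
Sum: 3 + 0 + 3 + 1 + 2 + 1 + 0 = 10

10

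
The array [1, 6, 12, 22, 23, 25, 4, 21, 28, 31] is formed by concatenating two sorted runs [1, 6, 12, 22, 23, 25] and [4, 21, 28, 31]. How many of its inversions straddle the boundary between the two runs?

Take each right-half value and tally the left-half values above it:
r = 4: 6, 12, 22, 23, 25 → 5
r = 21: 22, 23, 25 → 3
r = 28: none → 0
r = 31: none → 0
Cross-inversions: 5 + 3 + 0 + 0 = 8

8 cross-inversions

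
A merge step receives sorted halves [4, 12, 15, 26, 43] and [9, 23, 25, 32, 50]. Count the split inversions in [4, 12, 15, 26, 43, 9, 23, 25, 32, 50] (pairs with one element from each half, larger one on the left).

9

For each element r of the right run, count left-run elements greater than r:
r = 9: 12, 15, 26, 43 → 4
r = 23: 26, 43 → 2
r = 25: 26, 43 → 2
r = 32: 43 → 1
r = 50: none → 0
Cross-inversions: 4 + 2 + 2 + 1 + 0 = 9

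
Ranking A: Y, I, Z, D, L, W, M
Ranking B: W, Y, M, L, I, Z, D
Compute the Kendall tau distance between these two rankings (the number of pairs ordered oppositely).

Assign each item its position (1..7) in the first ordering, then rewrite the second ordering as that position sequence:
positions: Y→1, I→2, Z→3, D→4, L→5, W→6, M→7
second ordering as positions: [6, 1, 7, 5, 2, 3, 4]
Discordant pairs = inversions in this position sequence.
6: 1, 5, 2, 3, 4 → 5
1: 0
7: 5, 2, 3, 4 → 4
5: 2, 3, 4 → 3
2: 0
3: 0
4: 0
Total: 5 + 0 + 4 + 3 + 0 + 0 + 0 = 12

12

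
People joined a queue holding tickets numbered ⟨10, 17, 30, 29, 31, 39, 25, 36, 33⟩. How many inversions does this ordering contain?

Element-by-element contributions:
10: 0
17: 0
30: 2
29: 1
31: 1
39: 3
25: 0
36: 1
33: 0
Sum: 0 + 0 + 2 + 1 + 1 + 3 + 0 + 1 + 0 = 8

Inversions: 8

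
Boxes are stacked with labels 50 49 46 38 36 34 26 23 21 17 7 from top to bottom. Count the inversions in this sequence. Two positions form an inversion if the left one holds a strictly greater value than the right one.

For each element, count later entries that are smaller:
50 → 49, 46, 38, 36, 34, 26, 23, 21, 17, 7 → 10
49 → 46, 38, 36, 34, 26, 23, 21, 17, 7 → 9
46 → 38, 36, 34, 26, 23, 21, 17, 7 → 8
38 → 36, 34, 26, 23, 21, 17, 7 → 7
36 → 34, 26, 23, 21, 17, 7 → 6
34 → 26, 23, 21, 17, 7 → 5
26 → 23, 21, 17, 7 → 4
23 → 21, 17, 7 → 3
21 → 17, 7 → 2
17 → 7 → 1
7 → none → 0
Sum: 10 + 9 + 8 + 7 + 6 + 5 + 4 + 3 + 2 + 1 + 0 = 55

Inversions: 55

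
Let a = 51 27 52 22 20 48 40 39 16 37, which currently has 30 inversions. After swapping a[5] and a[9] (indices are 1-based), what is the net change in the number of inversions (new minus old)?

Positions 5 and 9 hold 20 and 16; after swapping, the array is [51, 27, 52, 22, 16, 48, 40, 39, 20, 37].
Count, for each position, how many later elements it exceeds:
51: 8
27: 3
52: 7
22: 2
16: 0
48: 4
40: 3
39: 2
20: 0
37: 0
Sum: 8 + 3 + 7 + 2 + 0 + 4 + 3 + 2 + 0 + 0 = 29
Change: 29 − 30 = -1

-1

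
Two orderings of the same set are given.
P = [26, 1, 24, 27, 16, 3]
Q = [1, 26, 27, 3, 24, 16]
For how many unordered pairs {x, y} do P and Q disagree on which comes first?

4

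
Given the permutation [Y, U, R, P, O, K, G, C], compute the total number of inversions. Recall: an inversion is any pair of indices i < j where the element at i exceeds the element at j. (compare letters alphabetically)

28

For each element, count later entries that are smaller:
Y → U, R, P, O, K, G, C → 7
U → R, P, O, K, G, C → 6
R → P, O, K, G, C → 5
P → O, K, G, C → 4
O → K, G, C → 3
K → G, C → 2
G → C → 1
C → none → 0
Sum: 7 + 6 + 5 + 4 + 3 + 2 + 1 + 0 = 28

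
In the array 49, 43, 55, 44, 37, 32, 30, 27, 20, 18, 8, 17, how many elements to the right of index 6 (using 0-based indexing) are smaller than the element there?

The element at index 6 is 30.
Elements after it: 27, 20, 18, 8, 17
Those smaller than 30: 27, 20, 18, 8, 17

5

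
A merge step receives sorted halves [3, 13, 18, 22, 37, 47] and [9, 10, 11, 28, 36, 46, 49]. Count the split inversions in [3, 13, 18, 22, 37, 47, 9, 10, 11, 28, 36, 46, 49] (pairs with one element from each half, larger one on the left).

For each element r of the right run, count left-run elements greater than r:
r = 9: 13, 18, 22, 37, 47 → 5
r = 10: 13, 18, 22, 37, 47 → 5
r = 11: 13, 18, 22, 37, 47 → 5
r = 28: 37, 47 → 2
r = 36: 37, 47 → 2
r = 46: 47 → 1
r = 49: none → 0
Cross-inversions: 5 + 5 + 5 + 2 + 2 + 1 + 0 = 20

20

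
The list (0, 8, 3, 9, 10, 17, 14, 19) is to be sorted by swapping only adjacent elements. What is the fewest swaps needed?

2

Minimum adjacent swaps = number of inversions (each swap of adjacent out-of-order elements removes one inversion and no swap can remove more).
Count inversions — for each element, later elements that are smaller:
0: none → 0
8: 3 → 1
3: none → 0
9: none → 0
10: none → 0
17: 14 → 1
14: none → 0
19: none → 0
Total inversions: 0 + 1 + 0 + 0 + 0 + 1 + 0 + 0 = 2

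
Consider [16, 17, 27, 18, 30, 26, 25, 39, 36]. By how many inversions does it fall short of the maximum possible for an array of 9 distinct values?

Maximum inversions for 9 distinct elements is C(9, 2) = 9·8/2 = 36.
Current inversions — for each element, count later smaller elements:
16: 0
17: 0
27: 3
18: 0
30: 2
26: 1
25: 0
39: 1
36: 0
Current total: 0 + 0 + 3 + 0 + 2 + 1 + 0 + 1 + 0 = 7
Shortfall: 36 − 7 = 29

29 inversions short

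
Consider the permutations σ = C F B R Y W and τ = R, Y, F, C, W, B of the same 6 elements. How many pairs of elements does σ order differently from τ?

8

Assign each item its position (1..6) in the first ordering, then rewrite the second ordering as that position sequence:
positions: C→1, F→2, B→3, R→4, Y→5, W→6
second ordering as positions: [4, 5, 2, 1, 6, 3]
Discordant pairs = inversions in this position sequence.
4: 2, 1, 3 → 3
5: 2, 1, 3 → 3
2: 1 → 1
1: 0
6: 3 → 1
3: 0
Total: 3 + 3 + 1 + 0 + 1 + 0 = 8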